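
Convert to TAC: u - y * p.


Break into single-operator statements:
t1 = y * p
t2 = u - t1


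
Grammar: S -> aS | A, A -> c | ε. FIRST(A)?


Per alternative of A: FIRST(c) = {c}; FIRST(ε) = {ε}
FIRST(A) = {c, ε}


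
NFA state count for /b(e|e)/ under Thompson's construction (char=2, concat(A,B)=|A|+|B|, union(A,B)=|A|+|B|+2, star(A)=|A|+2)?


Syntax tree has 3 char leaf(s), 1 union(s), 0 star(s)
chars contribute 3×2 = 6; each union adds +2; each star adds +2
Total: 6 + 2 + 0 = 8 states


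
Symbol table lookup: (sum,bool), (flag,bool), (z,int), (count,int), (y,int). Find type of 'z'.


Lookup 'z' → type int


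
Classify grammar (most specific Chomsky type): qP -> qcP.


LHS has context (more than one symbol) and |LHS| ≤ |RHS|
Classification: Type 1 (Context-Sensitive)


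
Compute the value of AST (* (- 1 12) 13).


Evaluate inner: (- 1 12) = -11
Evaluate root: (* -11 13) = -143
Result: -143


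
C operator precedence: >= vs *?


'*' is multiplicative (level 10); '>=' is relational (level 7)
Higher level binds tighter
'*' has higher precedence than '>='


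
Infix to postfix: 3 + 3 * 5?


* has higher precedence, evaluate 3*5 first
Postfix: 3 3 5 * +


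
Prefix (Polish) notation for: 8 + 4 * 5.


'*' binds tighter: tree is (+ 8 (* 4 5))
Prefix: + 8 * 4 5


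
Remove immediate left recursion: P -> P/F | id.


Left-recursive alternatives: P/F; non-recursive: id
Introduce P': P -> idP', P' -> /FP' | ε


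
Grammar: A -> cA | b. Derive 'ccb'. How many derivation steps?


Derivation: A => cA => ccA => ccb
Steps: 3


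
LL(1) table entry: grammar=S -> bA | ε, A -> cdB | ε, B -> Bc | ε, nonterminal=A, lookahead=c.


For [A, c]: 'c' ∈ FIRST(cdB)
Entry: A -> cdB


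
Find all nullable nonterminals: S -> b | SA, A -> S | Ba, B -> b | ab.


A nonterminal is nullable iff some alternative derives ε (directly, or every symbol in it is nullable)
Nullable: {}


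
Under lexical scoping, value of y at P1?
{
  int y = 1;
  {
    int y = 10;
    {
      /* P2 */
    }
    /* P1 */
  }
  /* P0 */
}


y declared in the same block as P1
y = 10


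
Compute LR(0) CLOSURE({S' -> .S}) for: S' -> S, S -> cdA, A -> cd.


Start: S' -> .S
For each item with dot before a nonterminal B, add B -> .γ for every B-production
Closure: [S' -> .S, S -> .cdA]


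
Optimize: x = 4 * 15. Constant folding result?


4 * 15 = 60 at compile time
Optimized: x = 60


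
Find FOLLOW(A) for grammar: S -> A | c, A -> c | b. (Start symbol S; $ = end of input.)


$ ∈ FOLLOW(S). For each A -> αBβ: add FIRST(β)\{ε} to FOLLOW(B); if β nullable, add FOLLOW(A).
FOLLOW(A) = {$}


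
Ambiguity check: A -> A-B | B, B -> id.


precedence layered via separate nonterminal B: deterministic
Unambiguous


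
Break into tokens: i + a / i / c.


Scan left to right, longest-match per lexeme
Tokens: ID(i), OP(+), ID(a), OP(/), ID(i), OP(/), ID(c)


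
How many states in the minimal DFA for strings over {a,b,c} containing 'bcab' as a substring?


KMP-style automaton: 4 progress states + 1 absorbing accept = 5
Minimal DFA: 5 states


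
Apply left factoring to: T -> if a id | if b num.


Common prefix: 'if'
Factored: T -> if T', T' -> a id | b num


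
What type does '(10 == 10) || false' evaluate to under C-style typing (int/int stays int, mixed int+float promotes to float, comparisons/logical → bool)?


Operand types: bool || bool
Rule: logical operators take bool operands and yield bool
Result type: bool


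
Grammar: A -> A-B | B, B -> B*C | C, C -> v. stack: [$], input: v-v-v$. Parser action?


no handle on stack; shift 'v'
Action: shift


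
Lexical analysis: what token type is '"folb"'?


Pattern: double-quoted sequence
Type: STRING_LITERAL


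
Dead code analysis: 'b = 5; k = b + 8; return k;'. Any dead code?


b is read by k's definition; k is returned
No dead code


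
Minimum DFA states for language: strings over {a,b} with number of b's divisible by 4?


Track (count of b) mod 4: states 0..3, accept at 0
Minimal DFA: 4 states


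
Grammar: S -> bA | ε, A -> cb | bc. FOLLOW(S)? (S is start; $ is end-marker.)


$ ∈ FOLLOW(S). For each A -> αBβ: add FIRST(β)\{ε} to FOLLOW(B); if β nullable, add FOLLOW(A).
FOLLOW(S) = {$}


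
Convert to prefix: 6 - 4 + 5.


left-to-right (same/higher precedence on left): tree is (+ (- 6 4) 5)
Prefix: + - 6 4 5


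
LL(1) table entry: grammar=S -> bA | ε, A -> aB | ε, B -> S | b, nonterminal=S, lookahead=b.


For [S, b]: 'b' ∈ FIRST(bA)
Entry: S -> bA


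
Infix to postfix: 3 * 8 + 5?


Left to right (same or higher precedence on left)
Postfix: 3 8 * 5 +


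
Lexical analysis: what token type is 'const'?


Pattern: reserved word
Type: KEYWORD


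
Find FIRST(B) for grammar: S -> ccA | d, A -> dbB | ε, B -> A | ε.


Per alternative of B: FIRST(A) = {d, ε}; FIRST(ε) = {ε}
FIRST(B) = {d, ε}


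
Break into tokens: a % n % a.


Scan left to right, longest-match per lexeme
Tokens: ID(a), OP(%), ID(n), OP(%), ID(a)


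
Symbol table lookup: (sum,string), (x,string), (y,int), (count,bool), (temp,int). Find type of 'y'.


Lookup 'y' → type int


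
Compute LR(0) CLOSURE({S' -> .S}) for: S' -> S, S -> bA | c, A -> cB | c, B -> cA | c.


Start: S' -> .S
For each item with dot before a nonterminal B, add B -> .γ for every B-production
Closure: [S' -> .S, S -> .bA, S -> .c]


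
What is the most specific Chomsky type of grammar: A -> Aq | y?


Left-linear: every RHS is a terminal or one nonterminal followed by a terminal
Classification: Type 3 (Regular)


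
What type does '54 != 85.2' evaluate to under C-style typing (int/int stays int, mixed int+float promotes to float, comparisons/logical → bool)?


Operand types: int != float
Rule: comparison yields bool
Result type: bool


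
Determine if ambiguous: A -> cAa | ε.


balanced c^n…a^n: each string has a unique parse
Unambiguous


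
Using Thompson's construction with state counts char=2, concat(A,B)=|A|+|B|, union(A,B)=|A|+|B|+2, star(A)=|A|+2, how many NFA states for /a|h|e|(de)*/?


Syntax tree has 5 char leaf(s), 3 union(s), 1 star(s)
chars contribute 5×2 = 10; each union adds +2; each star adds +2
Total: 10 + 6 + 2 = 18 states


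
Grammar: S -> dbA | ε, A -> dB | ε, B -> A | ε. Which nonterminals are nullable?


A nonterminal is nullable iff some alternative derives ε (directly, or every symbol in it is nullable)
Nullable: {A, B, S}


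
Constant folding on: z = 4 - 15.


4 - 15 = -11 at compile time
Optimized: z = -11


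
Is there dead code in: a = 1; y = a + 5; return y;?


a is read by y's definition; y is returned
No dead code


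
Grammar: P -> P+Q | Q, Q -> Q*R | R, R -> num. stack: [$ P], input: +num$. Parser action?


shift '+' to continue P -> P+Q
Action: shift


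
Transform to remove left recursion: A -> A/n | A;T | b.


Left-recursive alternatives: A/n, A;T; non-recursive: b
Introduce A': A -> bA', A' -> /nA' | ;TA' | ε


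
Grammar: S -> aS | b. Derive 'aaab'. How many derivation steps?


Derivation: S => aS => aaS => aaaS => aaab
Steps: 4


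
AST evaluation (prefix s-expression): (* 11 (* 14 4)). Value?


Evaluate inner: (* 14 4) = 56
Evaluate root: (* 11 56) = 616
Result: 616


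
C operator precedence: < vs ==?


'<' is relational (level 7); '==' is equality (level 6)
Higher level binds tighter
'<' has higher precedence than '=='


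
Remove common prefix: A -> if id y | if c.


Common prefix: 'if'
Factored: A -> if A', A' -> id y | c


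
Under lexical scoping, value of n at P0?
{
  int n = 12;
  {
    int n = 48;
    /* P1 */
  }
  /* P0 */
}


n declared in the same block as P0
n = 12


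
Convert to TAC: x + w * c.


Break into single-operator statements:
t1 = w * c
t2 = x + t1


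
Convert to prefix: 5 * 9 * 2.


left-to-right (same/higher precedence on left): tree is (* (* 5 9) 2)
Prefix: * * 5 9 2


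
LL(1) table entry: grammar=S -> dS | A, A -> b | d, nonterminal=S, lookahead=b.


For [S, b]: 'b' ∈ FIRST(A)
Entry: S -> A


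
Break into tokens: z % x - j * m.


Scan left to right, longest-match per lexeme
Tokens: ID(z), OP(%), ID(x), OP(-), ID(j), OP(*), ID(m)


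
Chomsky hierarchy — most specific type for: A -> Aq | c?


Left-linear: every RHS is a terminal or one nonterminal followed by a terminal
Classification: Type 3 (Regular)


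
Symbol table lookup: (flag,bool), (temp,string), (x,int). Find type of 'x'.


Lookup 'x' → type int


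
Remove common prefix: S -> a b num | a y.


Common prefix: 'a'
Factored: S -> a S', S' -> b num | y


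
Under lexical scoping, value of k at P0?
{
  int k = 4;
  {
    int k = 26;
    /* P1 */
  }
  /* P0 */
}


k declared in the same block as P0
k = 4


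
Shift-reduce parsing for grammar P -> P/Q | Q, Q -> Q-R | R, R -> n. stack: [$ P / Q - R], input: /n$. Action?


handle 'Q-R' on top
Action: reduce (Q -> Q-R)


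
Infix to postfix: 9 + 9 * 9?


* has higher precedence, evaluate 9*9 first
Postfix: 9 9 9 * +


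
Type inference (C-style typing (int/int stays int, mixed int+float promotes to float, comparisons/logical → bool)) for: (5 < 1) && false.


Operand types: bool && bool
Rule: logical operators take bool operands and yield bool
Result type: bool


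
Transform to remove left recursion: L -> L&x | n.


Left-recursive alternatives: L&x; non-recursive: n
Introduce L': L -> nL', L' -> &xL' | ε


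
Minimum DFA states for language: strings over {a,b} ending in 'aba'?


Track the longest suffix of input matching a prefix of 'aba': 4 classes (prefixes of length 0..3)
Minimal DFA: 4 states


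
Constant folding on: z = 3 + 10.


3 + 10 = 13 at compile time
Optimized: z = 13


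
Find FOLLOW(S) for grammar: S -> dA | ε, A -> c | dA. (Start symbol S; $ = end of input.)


$ ∈ FOLLOW(S). For each A -> αBβ: add FIRST(β)\{ε} to FOLLOW(B); if β nullable, add FOLLOW(A).
FOLLOW(S) = {$}


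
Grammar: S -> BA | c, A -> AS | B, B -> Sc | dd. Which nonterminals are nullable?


A nonterminal is nullable iff some alternative derives ε (directly, or every symbol in it is nullable)
Nullable: {}


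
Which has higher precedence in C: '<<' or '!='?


'<<' is shift (level 8); '!=' is equality (level 6)
Higher level binds tighter
'<<' has higher precedence than '!='


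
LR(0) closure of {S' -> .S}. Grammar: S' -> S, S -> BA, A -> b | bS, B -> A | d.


Start: S' -> .S
For each item with dot before a nonterminal B, add B -> .γ for every B-production
Closure: [S' -> .S, S -> .BA, B -> .A, B -> .d, A -> .b, A -> .bS]


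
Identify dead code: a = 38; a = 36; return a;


first assignment to a is overwritten before any read
Dead: 'a = 38'


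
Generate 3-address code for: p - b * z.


Break into single-operator statements:
t1 = b * z
t2 = p - t1


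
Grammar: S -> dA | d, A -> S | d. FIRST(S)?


Per alternative of S: FIRST(dA) = {d}; FIRST(d) = {d}
FIRST(S) = {d}


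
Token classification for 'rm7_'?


Pattern: letter/underscore followed by alphanumerics, not a keyword
Type: IDENTIFIER


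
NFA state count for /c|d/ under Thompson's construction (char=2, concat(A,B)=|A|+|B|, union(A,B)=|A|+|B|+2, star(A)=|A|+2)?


Syntax tree has 2 char leaf(s), 1 union(s), 0 star(s)
chars contribute 2×2 = 4; each union adds +2; each star adds +2
Total: 4 + 2 + 0 = 6 states


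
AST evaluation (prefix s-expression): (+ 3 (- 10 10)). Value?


Evaluate inner: (- 10 10) = 0
Evaluate root: (+ 3 0) = 3
Result: 3


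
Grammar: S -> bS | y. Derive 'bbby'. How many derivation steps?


Derivation: S => bS => bbS => bbbS => bbby
Steps: 4


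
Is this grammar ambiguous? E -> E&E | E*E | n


'n&n*n' has two parse trees (no precedence encoded between & and *)
Ambiguous


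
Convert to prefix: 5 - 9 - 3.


left-to-right (same/higher precedence on left): tree is (- (- 5 9) 3)
Prefix: - - 5 9 3


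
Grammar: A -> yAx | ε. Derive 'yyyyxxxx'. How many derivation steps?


Derivation: A => yAx => yyAxx => yyyAxxx => yyyyAxxxx => yyyyxxxx
Steps: 5


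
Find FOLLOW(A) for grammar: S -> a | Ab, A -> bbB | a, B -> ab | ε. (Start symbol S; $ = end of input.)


$ ∈ FOLLOW(S). For each A -> αBβ: add FIRST(β)\{ε} to FOLLOW(B); if β nullable, add FOLLOW(A).
FOLLOW(A) = {b}


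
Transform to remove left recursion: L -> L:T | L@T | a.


Left-recursive alternatives: L:T, L@T; non-recursive: a
Introduce L': L -> aL', L' -> :TL' | @TL' | ε


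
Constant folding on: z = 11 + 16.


11 + 16 = 27 at compile time
Optimized: z = 27


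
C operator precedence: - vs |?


'-' is additive (level 9); '|' is bitwise OR (level 3)
Higher level binds tighter
'-' has higher precedence than '|'


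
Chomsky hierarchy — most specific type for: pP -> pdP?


LHS has context (more than one symbol) and |LHS| ≤ |RHS|
Classification: Type 1 (Context-Sensitive)


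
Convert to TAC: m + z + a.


Break into single-operator statements:
t1 = m + z
t2 = t1 + a


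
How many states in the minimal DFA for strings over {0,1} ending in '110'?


Track the longest suffix of input matching a prefix of '110': 4 classes (prefixes of length 0..3)
Minimal DFA: 4 states


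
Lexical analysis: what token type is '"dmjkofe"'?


Pattern: double-quoted sequence
Type: STRING_LITERAL


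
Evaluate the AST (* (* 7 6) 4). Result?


Evaluate inner: (* 7 6) = 42
Evaluate root: (* 42 4) = 168
Result: 168


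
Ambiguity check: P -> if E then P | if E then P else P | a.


dangling else: 'if E then if E then a else a' parses two ways
Ambiguous


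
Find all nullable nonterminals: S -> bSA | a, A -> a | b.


A nonterminal is nullable iff some alternative derives ε (directly, or every symbol in it is nullable)
Nullable: {}


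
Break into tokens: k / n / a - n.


Scan left to right, longest-match per lexeme
Tokens: ID(k), OP(/), ID(n), OP(/), ID(a), OP(-), ID(n)


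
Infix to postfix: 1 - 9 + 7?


Left to right (same or higher precedence on left)
Postfix: 1 9 - 7 +


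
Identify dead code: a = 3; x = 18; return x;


a is assigned but never read
Dead: 'a = 3'


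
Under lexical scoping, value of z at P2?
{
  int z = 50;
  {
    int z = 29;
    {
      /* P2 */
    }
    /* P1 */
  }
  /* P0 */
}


P2's block does not declare z; resolves to the enclosing declaration at depth 1
z = 29


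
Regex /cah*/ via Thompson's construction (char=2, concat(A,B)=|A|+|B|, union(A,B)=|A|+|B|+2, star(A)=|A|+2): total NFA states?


Syntax tree has 3 char leaf(s), 0 union(s), 1 star(s)
chars contribute 3×2 = 6; each union adds +2; each star adds +2
Total: 6 + 0 + 2 = 8 states


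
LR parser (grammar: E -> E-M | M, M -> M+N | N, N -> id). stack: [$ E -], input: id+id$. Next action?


no handle ('E-' is not any RHS); shift 'id'
Action: shift


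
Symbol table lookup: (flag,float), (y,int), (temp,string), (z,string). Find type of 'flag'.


Lookup 'flag' → type float


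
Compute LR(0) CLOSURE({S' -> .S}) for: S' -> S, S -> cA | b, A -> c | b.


Start: S' -> .S
For each item with dot before a nonterminal B, add B -> .γ for every B-production
Closure: [S' -> .S, S -> .cA, S -> .b]


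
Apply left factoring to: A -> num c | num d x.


Common prefix: 'num'
Factored: A -> num A', A' -> c | d x


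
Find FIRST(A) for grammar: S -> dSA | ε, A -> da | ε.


Per alternative of A: FIRST(da) = {d}; FIRST(ε) = {ε}
FIRST(A) = {d, ε}


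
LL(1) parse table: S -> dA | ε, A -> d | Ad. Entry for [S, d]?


For [S, d]: 'd' ∈ FIRST(dA)
Entry: S -> dA


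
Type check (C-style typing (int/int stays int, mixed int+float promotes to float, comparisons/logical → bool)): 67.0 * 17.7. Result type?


Operand types: float * float
Rule: mixed int/float promotes to float; int/int stays int
Result type: float


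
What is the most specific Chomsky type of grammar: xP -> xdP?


LHS has context (more than one symbol) and |LHS| ≤ |RHS|
Classification: Type 1 (Context-Sensitive)


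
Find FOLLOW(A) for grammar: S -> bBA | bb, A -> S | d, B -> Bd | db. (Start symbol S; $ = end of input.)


$ ∈ FOLLOW(S). For each A -> αBβ: add FIRST(β)\{ε} to FOLLOW(B); if β nullable, add FOLLOW(A).
FOLLOW(A) = {$}


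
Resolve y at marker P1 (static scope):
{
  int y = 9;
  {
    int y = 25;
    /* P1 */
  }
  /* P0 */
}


y declared in the same block as P1
y = 25


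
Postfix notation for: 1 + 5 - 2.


Left to right (same or higher precedence on left)
Postfix: 1 5 + 2 -


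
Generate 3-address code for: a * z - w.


Break into single-operator statements:
t1 = a * z
t2 = t1 - w


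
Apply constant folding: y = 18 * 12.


18 * 12 = 216 at compile time
Optimized: y = 216


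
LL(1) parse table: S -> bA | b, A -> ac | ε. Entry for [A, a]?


For [A, a]: 'a' ∈ FIRST(ac)
Entry: A -> ac


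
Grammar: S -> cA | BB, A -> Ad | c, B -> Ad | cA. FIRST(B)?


Per alternative of B: FIRST(Ad) = {c}; FIRST(cA) = {c}
FIRST(B) = {c}


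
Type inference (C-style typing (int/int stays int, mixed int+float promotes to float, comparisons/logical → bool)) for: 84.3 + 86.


Operand types: float + int
Rule: mixed int/float promotes to float; int/int stays int
Result type: float


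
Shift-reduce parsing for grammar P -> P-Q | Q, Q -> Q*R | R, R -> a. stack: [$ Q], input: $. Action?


lookahead ∉ {*} so Q won't extend; reduce P -> Q
Action: reduce (P -> Q)


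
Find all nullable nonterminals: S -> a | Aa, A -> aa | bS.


A nonterminal is nullable iff some alternative derives ε (directly, or every symbol in it is nullable)
Nullable: {}


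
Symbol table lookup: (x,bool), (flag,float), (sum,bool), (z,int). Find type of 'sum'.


Lookup 'sum' → type bool


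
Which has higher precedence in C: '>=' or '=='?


'>=' is relational (level 7); '==' is equality (level 6)
Higher level binds tighter
'>=' has higher precedence than '=='


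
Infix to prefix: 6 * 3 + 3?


left-to-right (same/higher precedence on left): tree is (+ (* 6 3) 3)
Prefix: + * 6 3 3


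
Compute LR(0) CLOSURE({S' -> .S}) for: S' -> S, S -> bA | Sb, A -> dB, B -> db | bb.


Start: S' -> .S
For each item with dot before a nonterminal B, add B -> .γ for every B-production
Closure: [S' -> .S, S -> .bA, S -> .Sb]


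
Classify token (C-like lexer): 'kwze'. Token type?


Pattern: letter/underscore followed by alphanumerics, not a keyword
Type: IDENTIFIER


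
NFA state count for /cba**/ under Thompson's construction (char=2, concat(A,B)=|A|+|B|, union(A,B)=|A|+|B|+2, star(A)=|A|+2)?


Syntax tree has 3 char leaf(s), 0 union(s), 2 star(s)
chars contribute 3×2 = 6; each union adds +2; each star adds +2
Total: 6 + 0 + 4 = 10 states


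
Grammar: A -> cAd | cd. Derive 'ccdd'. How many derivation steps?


Derivation: A => cAd => ccdd
Steps: 2


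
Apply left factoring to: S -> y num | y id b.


Common prefix: 'y'
Factored: S -> y S', S' -> num | id b


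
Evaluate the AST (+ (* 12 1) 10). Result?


Evaluate inner: (* 12 1) = 12
Evaluate root: (+ 12 10) = 22
Result: 22


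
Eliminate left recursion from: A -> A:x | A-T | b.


Left-recursive alternatives: A:x, A-T; non-recursive: b
Introduce A': A -> bA', A' -> :xA' | -TA' | ε


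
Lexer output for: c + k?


Scan left to right, longest-match per lexeme
Tokens: ID(c), OP(+), ID(k)


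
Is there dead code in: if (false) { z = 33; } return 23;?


condition is constant false, so the whole block is unreachable
Dead: 'if (false) { z = 33; }'


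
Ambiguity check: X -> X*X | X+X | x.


'x*x+x' has two parse trees (no precedence encoded between * and +)
Ambiguous


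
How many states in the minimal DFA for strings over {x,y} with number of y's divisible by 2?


Track (count of y) mod 2: states 0..1, accept at 0
Minimal DFA: 2 states


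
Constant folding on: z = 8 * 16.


8 * 16 = 128 at compile time
Optimized: z = 128


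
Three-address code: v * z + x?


Break into single-operator statements:
t1 = v * z
t2 = t1 + x


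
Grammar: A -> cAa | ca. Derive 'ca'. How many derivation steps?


Derivation: A => ca
Steps: 1


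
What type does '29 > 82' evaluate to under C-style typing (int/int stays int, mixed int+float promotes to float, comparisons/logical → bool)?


Operand types: int > int
Rule: comparison yields bool
Result type: bool


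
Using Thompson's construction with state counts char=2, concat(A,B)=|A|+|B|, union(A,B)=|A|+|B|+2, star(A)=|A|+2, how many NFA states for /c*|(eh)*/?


Syntax tree has 3 char leaf(s), 1 union(s), 2 star(s)
chars contribute 3×2 = 6; each union adds +2; each star adds +2
Total: 6 + 2 + 4 = 12 states


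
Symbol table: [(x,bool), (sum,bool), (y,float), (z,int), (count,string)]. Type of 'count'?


Lookup 'count' → type string


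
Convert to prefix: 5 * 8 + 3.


left-to-right (same/higher precedence on left): tree is (+ (* 5 8) 3)
Prefix: + * 5 8 3


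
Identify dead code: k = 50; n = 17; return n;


k is assigned but never read
Dead: 'k = 50'


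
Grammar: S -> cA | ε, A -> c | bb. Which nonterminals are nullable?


A nonterminal is nullable iff some alternative derives ε (directly, or every symbol in it is nullable)
Nullable: {S}


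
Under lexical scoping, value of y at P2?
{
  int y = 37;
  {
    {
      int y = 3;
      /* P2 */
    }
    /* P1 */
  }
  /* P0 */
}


y declared in the same block as P2
y = 3


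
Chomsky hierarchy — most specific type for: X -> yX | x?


Right-linear: every RHS is a terminal or a terminal followed by one nonterminal
Classification: Type 3 (Regular)


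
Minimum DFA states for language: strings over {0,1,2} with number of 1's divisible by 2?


Track (count of 1) mod 2: states 0..1, accept at 0
Minimal DFA: 2 states


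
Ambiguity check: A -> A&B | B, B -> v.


precedence layered via separate nonterminal B: deterministic
Unambiguous


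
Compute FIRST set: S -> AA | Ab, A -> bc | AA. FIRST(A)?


Per alternative of A: FIRST(bc) = {b}; FIRST(AA) = {b}
FIRST(A) = {b}


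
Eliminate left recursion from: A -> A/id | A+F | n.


Left-recursive alternatives: A/id, A+F; non-recursive: n
Introduce A': A -> nA', A' -> /idA' | +FA' | ε


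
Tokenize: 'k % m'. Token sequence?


Scan left to right, longest-match per lexeme
Tokens: ID(k), OP(%), ID(m)


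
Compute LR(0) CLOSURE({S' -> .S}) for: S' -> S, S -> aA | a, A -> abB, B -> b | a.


Start: S' -> .S
For each item with dot before a nonterminal B, add B -> .γ for every B-production
Closure: [S' -> .S, S -> .aA, S -> .a]


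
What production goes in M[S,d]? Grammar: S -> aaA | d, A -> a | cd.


For [S, d]: 'd' ∈ FIRST(d)
Entry: S -> d


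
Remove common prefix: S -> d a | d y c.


Common prefix: 'd'
Factored: S -> d S', S' -> a | y c


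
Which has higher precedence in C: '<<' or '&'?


'<<' is shift (level 8); '&' is bitwise AND (level 5)
Higher level binds tighter
'<<' has higher precedence than '&'


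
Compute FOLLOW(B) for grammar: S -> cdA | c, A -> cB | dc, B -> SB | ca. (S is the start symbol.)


$ ∈ FOLLOW(S). For each A -> αBβ: add FIRST(β)\{ε} to FOLLOW(B); if β nullable, add FOLLOW(A).
FOLLOW(B) = {$, c}


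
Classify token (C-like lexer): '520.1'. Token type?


Pattern: digits with a decimal point
Type: FLOAT_LITERAL


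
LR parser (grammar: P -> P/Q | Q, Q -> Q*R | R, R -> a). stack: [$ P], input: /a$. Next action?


shift '/' to continue P -> P/Q
Action: shift


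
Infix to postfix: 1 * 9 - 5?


Left to right (same or higher precedence on left)
Postfix: 1 9 * 5 -


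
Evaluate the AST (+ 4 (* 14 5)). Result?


Evaluate inner: (* 14 5) = 70
Evaluate root: (+ 4 70) = 74
Result: 74


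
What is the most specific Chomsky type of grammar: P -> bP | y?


Right-linear: every RHS is a terminal or a terminal followed by one nonterminal
Classification: Type 3 (Regular)


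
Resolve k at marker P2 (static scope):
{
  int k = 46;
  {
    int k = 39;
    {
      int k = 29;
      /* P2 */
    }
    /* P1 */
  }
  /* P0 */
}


k declared in the same block as P2
k = 29


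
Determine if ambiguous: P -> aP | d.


right-linear, alternatives start with distinct terminals 'a' vs 'd': unique leftmost derivation
Unambiguous


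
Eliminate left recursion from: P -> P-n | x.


Left-recursive alternatives: P-n; non-recursive: x
Introduce P': P -> xP', P' -> -nP' | ε


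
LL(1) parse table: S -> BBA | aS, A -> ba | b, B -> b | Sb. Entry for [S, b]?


For [S, b]: 'b' ∈ FIRST(BBA)
Entry: S -> BBA


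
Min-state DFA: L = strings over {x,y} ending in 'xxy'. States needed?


Track the longest suffix of input matching a prefix of 'xxy': 4 classes (prefixes of length 0..3)
Minimal DFA: 4 states


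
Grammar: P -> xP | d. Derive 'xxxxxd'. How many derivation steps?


Derivation: P => xP => xxP => xxxP => xxxxP => xxxxxP => xxxxxd
Steps: 6


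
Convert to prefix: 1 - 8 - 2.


left-to-right (same/higher precedence on left): tree is (- (- 1 8) 2)
Prefix: - - 1 8 2


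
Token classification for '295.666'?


Pattern: digits with a decimal point
Type: FLOAT_LITERAL


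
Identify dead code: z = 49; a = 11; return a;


z is assigned but never read
Dead: 'z = 49'


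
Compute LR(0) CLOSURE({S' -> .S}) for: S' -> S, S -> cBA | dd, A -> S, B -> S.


Start: S' -> .S
For each item with dot before a nonterminal B, add B -> .γ for every B-production
Closure: [S' -> .S, S -> .cBA, S -> .dd]


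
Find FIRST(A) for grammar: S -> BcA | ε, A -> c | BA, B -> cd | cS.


Per alternative of A: FIRST(c) = {c}; FIRST(BA) = {c}
FIRST(A) = {c}


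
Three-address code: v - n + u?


Break into single-operator statements:
t1 = v - n
t2 = t1 + u


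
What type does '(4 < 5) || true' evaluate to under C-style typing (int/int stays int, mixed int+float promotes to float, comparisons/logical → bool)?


Operand types: bool || bool
Rule: logical operators take bool operands and yield bool
Result type: bool


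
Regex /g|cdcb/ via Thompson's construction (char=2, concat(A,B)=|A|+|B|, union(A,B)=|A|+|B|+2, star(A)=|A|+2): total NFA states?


Syntax tree has 5 char leaf(s), 1 union(s), 0 star(s)
chars contribute 5×2 = 10; each union adds +2; each star adds +2
Total: 10 + 2 + 0 = 12 states


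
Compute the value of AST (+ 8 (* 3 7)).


Evaluate inner: (* 3 7) = 21
Evaluate root: (+ 8 21) = 29
Result: 29


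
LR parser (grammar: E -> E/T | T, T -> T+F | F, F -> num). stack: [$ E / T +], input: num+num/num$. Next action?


no handle; shift 'num'
Action: shift


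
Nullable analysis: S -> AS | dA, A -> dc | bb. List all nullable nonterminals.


A nonterminal is nullable iff some alternative derives ε (directly, or every symbol in it is nullable)
Nullable: {}


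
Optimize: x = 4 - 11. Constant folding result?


4 - 11 = -7 at compile time
Optimized: x = -7


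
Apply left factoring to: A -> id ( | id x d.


Common prefix: 'id'
Factored: A -> id A', A' -> ( | x d


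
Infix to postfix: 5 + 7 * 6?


* has higher precedence, evaluate 7*6 first
Postfix: 5 7 6 * +


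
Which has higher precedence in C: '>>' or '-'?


'-' is additive (level 9); '>>' is shift (level 8)
Higher level binds tighter
'-' has higher precedence than '>>'


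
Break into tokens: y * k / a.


Scan left to right, longest-match per lexeme
Tokens: ID(y), OP(*), ID(k), OP(/), ID(a)


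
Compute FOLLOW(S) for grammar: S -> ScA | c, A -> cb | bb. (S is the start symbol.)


$ ∈ FOLLOW(S). For each A -> αBβ: add FIRST(β)\{ε} to FOLLOW(B); if β nullable, add FOLLOW(A).
FOLLOW(S) = {$, c}


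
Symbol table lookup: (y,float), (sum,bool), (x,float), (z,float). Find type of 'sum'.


Lookup 'sum' → type bool


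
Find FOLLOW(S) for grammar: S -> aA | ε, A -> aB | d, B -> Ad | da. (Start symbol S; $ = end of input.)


$ ∈ FOLLOW(S). For each A -> αBβ: add FIRST(β)\{ε} to FOLLOW(B); if β nullable, add FOLLOW(A).
FOLLOW(S) = {$}


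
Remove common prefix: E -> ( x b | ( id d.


Common prefix: '('
Factored: E -> ( E', E' -> x b | id d


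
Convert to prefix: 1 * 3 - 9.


left-to-right (same/higher precedence on left): tree is (- (* 1 3) 9)
Prefix: - * 1 3 9


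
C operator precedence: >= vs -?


'-' is additive (level 9); '>=' is relational (level 7)
Higher level binds tighter
'-' has higher precedence than '>='


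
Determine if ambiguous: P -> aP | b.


right-linear, alternatives start with distinct terminals 'a' vs 'b': unique leftmost derivation
Unambiguous


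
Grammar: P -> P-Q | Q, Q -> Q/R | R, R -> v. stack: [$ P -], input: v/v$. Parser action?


no handle ('P-' is not any RHS); shift 'v'
Action: shift


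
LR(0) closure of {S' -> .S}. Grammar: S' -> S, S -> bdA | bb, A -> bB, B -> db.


Start: S' -> .S
For each item with dot before a nonterminal B, add B -> .γ for every B-production
Closure: [S' -> .S, S -> .bdA, S -> .bb]


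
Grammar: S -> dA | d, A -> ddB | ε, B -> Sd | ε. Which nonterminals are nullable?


A nonterminal is nullable iff some alternative derives ε (directly, or every symbol in it is nullable)
Nullable: {A, B}


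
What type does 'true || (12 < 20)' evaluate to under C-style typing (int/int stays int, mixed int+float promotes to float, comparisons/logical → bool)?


Operand types: bool || bool
Rule: logical operators take bool operands and yield bool
Result type: bool


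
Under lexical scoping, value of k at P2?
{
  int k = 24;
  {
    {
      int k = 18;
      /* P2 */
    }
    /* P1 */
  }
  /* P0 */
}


k declared in the same block as P2
k = 18


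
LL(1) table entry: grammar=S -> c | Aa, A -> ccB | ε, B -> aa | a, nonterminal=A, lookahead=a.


For [A, a]: ε is nullable and 'a' ∈ FOLLOW(A)
Entry: A -> ε


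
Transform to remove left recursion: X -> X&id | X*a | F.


Left-recursive alternatives: X&id, X*a; non-recursive: F
Introduce X': X -> FX', X' -> &idX' | *aX' | ε


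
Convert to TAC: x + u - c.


Break into single-operator statements:
t1 = x + u
t2 = t1 - c


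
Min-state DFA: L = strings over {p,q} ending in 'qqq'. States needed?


Track the longest suffix of input matching a prefix of 'qqq': 4 classes (prefixes of length 0..3)
Minimal DFA: 4 states


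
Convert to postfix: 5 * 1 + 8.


Left to right (same or higher precedence on left)
Postfix: 5 1 * 8 +


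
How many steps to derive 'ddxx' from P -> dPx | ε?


Derivation: P => dPx => ddPxx => ddxx
Steps: 3


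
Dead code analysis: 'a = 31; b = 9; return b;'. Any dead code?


a is assigned but never read
Dead: 'a = 31'


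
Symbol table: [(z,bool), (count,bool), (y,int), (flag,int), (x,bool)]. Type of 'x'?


Lookup 'x' → type bool


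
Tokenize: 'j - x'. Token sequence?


Scan left to right, longest-match per lexeme
Tokens: ID(j), OP(-), ID(x)


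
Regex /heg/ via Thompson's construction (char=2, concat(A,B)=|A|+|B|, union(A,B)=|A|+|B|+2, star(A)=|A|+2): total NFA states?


Syntax tree has 3 char leaf(s), 0 union(s), 0 star(s)
chars contribute 3×2 = 6; each union adds +2; each star adds +2
Total: 6 + 0 + 0 = 6 states


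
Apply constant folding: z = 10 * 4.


10 * 4 = 40 at compile time
Optimized: z = 40


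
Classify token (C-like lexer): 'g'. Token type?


Pattern: letter/underscore followed by alphanumerics, not a keyword
Type: IDENTIFIER


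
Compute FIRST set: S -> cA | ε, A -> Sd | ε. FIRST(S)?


Per alternative of S: FIRST(cA) = {c}; FIRST(ε) = {ε}
FIRST(S) = {c, ε}


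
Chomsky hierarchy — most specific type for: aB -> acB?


LHS has context (more than one symbol) and |LHS| ≤ |RHS|
Classification: Type 1 (Context-Sensitive)


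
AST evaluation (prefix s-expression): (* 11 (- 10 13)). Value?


Evaluate inner: (- 10 13) = -3
Evaluate root: (* 11 -3) = -33
Result: -33


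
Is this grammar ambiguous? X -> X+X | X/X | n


'n+n/n' has two parse trees (no precedence encoded between + and /)
Ambiguous


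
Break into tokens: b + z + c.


Scan left to right, longest-match per lexeme
Tokens: ID(b), OP(+), ID(z), OP(+), ID(c)


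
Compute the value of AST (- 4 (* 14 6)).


Evaluate inner: (* 14 6) = 84
Evaluate root: (- 4 84) = -80
Result: -80


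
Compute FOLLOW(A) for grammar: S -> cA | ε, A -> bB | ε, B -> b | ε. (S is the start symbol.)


$ ∈ FOLLOW(S). For each A -> αBβ: add FIRST(β)\{ε} to FOLLOW(B); if β nullable, add FOLLOW(A).
FOLLOW(A) = {$}


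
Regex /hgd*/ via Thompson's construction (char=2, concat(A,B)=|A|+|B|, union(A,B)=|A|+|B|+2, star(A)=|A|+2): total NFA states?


Syntax tree has 3 char leaf(s), 0 union(s), 1 star(s)
chars contribute 3×2 = 6; each union adds +2; each star adds +2
Total: 6 + 0 + 2 = 8 states


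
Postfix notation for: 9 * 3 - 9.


Left to right (same or higher precedence on left)
Postfix: 9 3 * 9 -


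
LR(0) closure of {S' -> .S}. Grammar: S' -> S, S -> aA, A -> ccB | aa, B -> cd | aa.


Start: S' -> .S
For each item with dot before a nonterminal B, add B -> .γ for every B-production
Closure: [S' -> .S, S -> .aA]


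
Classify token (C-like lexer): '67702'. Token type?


Pattern: digits only
Type: INTEGER_LITERAL


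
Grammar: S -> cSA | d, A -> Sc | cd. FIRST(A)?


Per alternative of A: FIRST(Sc) = {c, d}; FIRST(cd) = {c}
FIRST(A) = {c, d}


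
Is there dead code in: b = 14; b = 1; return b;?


first assignment to b is overwritten before any read
Dead: 'b = 14'


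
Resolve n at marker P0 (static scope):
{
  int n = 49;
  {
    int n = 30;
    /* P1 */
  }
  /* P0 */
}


n declared in the same block as P0
n = 49


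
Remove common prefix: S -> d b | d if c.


Common prefix: 'd'
Factored: S -> d S', S' -> b | if c


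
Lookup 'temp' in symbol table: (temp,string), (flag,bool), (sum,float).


Lookup 'temp' → type string


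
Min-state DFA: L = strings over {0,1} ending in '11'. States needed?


Track the longest suffix of input matching a prefix of '11': 3 classes (prefixes of length 0..2)
Minimal DFA: 3 states


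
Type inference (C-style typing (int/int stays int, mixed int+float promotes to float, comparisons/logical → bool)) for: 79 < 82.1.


Operand types: int < float
Rule: comparison yields bool
Result type: bool


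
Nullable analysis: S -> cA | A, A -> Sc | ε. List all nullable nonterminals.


A nonterminal is nullable iff some alternative derives ε (directly, or every symbol in it is nullable)
Nullable: {A, S}


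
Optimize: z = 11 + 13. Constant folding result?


11 + 13 = 24 at compile time
Optimized: z = 24


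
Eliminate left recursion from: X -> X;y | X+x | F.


Left-recursive alternatives: X;y, X+x; non-recursive: F
Introduce X': X -> FX', X' -> ;yX' | +xX' | ε


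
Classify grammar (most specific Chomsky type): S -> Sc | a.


Left-linear: every RHS is a terminal or one nonterminal followed by a terminal
Classification: Type 3 (Regular)


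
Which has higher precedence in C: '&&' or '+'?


'+' is additive (level 9); '&&' is logical AND (level 2)
Higher level binds tighter
'+' has higher precedence than '&&'


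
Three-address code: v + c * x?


Break into single-operator statements:
t1 = c * x
t2 = v + t1


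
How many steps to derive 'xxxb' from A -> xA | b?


Derivation: A => xA => xxA => xxxA => xxxb
Steps: 4


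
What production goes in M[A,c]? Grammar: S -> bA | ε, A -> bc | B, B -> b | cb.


For [A, c]: 'c' ∈ FIRST(B)
Entry: A -> B


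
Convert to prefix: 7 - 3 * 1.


'*' binds tighter: tree is (- 7 (* 3 1))
Prefix: - 7 * 3 1


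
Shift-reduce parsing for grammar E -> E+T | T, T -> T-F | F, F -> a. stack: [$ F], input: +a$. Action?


'F' (not preceded by T-) is the handle for T -> F
Action: reduce (T -> F)


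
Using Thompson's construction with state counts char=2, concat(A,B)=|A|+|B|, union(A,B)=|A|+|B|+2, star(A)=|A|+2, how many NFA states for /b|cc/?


Syntax tree has 3 char leaf(s), 1 union(s), 0 star(s)
chars contribute 3×2 = 6; each union adds +2; each star adds +2
Total: 6 + 2 + 0 = 8 states


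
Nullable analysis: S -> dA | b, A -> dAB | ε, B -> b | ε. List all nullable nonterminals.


A nonterminal is nullable iff some alternative derives ε (directly, or every symbol in it is nullable)
Nullable: {A, B}


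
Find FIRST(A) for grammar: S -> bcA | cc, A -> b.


Per alternative of A: FIRST(b) = {b}
FIRST(A) = {b}


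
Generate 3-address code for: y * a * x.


Break into single-operator statements:
t1 = y * a
t2 = t1 * x


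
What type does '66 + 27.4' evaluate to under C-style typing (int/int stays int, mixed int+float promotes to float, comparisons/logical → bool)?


Operand types: int + float
Rule: mixed int/float promotes to float; int/int stays int
Result type: float


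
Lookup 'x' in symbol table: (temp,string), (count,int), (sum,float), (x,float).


Lookup 'x' → type float


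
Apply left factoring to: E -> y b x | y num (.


Common prefix: 'y'
Factored: E -> y E', E' -> b x | num (


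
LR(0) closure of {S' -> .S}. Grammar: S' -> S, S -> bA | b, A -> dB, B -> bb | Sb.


Start: S' -> .S
For each item with dot before a nonterminal B, add B -> .γ for every B-production
Closure: [S' -> .S, S -> .bA, S -> .b]


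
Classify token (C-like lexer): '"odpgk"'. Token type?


Pattern: double-quoted sequence
Type: STRING_LITERAL


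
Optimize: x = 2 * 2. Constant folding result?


2 * 2 = 4 at compile time
Optimized: x = 4


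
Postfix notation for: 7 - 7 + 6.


Left to right (same or higher precedence on left)
Postfix: 7 7 - 6 +


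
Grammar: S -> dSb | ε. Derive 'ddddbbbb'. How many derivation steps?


Derivation: S => dSb => ddSbb => dddSbbb => ddddSbbbb => ddddbbbb
Steps: 5


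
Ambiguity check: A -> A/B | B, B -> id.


precedence layered via separate nonterminal B: deterministic
Unambiguous


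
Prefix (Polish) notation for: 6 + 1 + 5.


left-to-right (same/higher precedence on left): tree is (+ (+ 6 1) 5)
Prefix: + + 6 1 5


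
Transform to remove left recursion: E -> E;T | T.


Left-recursive alternatives: E;T; non-recursive: T
Introduce E': E -> TE', E' -> ;TE' | ε


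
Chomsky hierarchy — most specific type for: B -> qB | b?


Right-linear: every RHS is a terminal or a terminal followed by one nonterminal
Classification: Type 3 (Regular)


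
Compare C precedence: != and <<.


'<<' is shift (level 8); '!=' is equality (level 6)
Higher level binds tighter
'<<' has higher precedence than '!='


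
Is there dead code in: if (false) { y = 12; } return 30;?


condition is constant false, so the whole block is unreachable
Dead: 'if (false) { y = 12; }'


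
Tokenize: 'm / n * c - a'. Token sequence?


Scan left to right, longest-match per lexeme
Tokens: ID(m), OP(/), ID(n), OP(*), ID(c), OP(-), ID(a)


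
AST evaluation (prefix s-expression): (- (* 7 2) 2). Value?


Evaluate inner: (* 7 2) = 14
Evaluate root: (- 14 2) = 12
Result: 12
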